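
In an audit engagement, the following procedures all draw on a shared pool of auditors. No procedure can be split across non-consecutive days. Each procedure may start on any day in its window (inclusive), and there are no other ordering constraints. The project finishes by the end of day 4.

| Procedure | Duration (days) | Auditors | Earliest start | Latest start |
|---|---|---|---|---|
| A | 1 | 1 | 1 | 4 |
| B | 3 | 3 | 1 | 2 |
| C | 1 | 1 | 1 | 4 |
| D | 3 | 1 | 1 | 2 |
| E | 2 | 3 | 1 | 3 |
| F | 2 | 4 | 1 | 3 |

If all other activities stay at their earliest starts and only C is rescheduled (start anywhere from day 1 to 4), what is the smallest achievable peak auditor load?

C@1: d1:13  d2:11  d3:4  d4:0 → peak 13
C@2: d1:12  d2:12  d3:4  d4:0 → peak 12
C@3: d1:12  d2:11  d3:5  d4:0 → peak 12
C@4: d1:12  d2:11  d3:4  d4:1 → peak 12
Best is C@2, peak 12.

12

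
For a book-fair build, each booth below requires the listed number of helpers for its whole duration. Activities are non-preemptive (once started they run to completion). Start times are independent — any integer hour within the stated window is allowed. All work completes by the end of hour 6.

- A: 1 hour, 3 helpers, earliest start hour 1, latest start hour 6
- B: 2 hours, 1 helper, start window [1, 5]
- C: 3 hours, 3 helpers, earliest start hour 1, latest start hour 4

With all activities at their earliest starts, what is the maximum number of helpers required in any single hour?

7

Early-start schedule: A@1, B@1, C@1.
Load per hour: hour 1: 7, hour 2: 4, hour 3: 3, hour 4: 0, hour 5: 0, hour 6: 0.
Peak is 7.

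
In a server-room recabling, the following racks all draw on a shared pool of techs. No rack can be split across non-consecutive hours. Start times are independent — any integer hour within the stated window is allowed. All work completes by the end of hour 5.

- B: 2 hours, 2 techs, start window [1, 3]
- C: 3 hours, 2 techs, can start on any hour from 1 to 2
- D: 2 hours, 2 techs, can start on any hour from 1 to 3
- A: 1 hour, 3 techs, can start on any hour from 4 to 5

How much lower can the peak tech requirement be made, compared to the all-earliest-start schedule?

Early-start peak: h1:6  h2:6  h3:2  h4:3  h5:0 ⇒ 6.
Leveled (B@1, C@1, D@3, A@5): h1:4  h2:4  h3:4  h4:2  h5:3 ⇒ 4.
Reduction 6 − 4 = 2.

2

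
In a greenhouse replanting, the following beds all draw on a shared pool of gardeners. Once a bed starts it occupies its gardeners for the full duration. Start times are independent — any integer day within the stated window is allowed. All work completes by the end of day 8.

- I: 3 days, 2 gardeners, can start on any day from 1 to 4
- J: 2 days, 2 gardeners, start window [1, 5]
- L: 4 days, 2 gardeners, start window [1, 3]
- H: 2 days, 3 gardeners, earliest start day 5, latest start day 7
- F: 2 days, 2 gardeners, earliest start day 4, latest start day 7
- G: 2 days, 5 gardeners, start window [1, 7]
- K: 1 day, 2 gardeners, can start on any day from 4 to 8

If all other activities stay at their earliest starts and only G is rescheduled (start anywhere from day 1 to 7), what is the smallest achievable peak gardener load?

6

G@1: d1:11  d2:11  d3:4  d4:6  d5:5  d6:3  d7:0  d8:0 → peak 11
G@2: d1:6  d2:11  d3:9  d4:6  d5:5  d6:3  d7:0  d8:0 → peak 11
G@3: d1:6  d2:6  d3:9  d4:11  d5:5  d6:3  d7:0  d8:0 → peak 11
G@4: d1:6  d2:6  d3:4  d4:11  d5:10  d6:3  d7:0  d8:0 → peak 11
G@5: d1:6  d2:6  d3:4  d4:6  d5:10  d6:8  d7:0  d8:0 → peak 10
G@6: d1:6  d2:6  d3:4  d4:6  d5:5  d6:8  d7:5  d8:0 → peak 8
G@7: d1:6  d2:6  d3:4  d4:6  d5:5  d6:3  d7:5  d8:5 → peak 6
Best is G@7, peak 6.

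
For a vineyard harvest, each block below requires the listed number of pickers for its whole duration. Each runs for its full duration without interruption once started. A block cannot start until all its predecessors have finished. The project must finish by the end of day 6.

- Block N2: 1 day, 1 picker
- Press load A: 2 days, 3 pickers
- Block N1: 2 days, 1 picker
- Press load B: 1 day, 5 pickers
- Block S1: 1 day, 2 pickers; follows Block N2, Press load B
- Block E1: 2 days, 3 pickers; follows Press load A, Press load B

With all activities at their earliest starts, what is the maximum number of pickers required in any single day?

10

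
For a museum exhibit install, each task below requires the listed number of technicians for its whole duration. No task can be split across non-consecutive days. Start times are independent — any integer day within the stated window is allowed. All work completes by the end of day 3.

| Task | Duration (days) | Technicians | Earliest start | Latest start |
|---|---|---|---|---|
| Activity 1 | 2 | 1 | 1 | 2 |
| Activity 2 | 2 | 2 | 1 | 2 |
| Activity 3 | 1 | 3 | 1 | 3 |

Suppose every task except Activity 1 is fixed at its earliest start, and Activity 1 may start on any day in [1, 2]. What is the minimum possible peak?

Activity 1@1: d1:6  d2:3  d3:0 → peak 6
Activity 1@2: d1:5  d2:3  d3:1 → peak 5
Best is Activity 1@2, peak 5.

5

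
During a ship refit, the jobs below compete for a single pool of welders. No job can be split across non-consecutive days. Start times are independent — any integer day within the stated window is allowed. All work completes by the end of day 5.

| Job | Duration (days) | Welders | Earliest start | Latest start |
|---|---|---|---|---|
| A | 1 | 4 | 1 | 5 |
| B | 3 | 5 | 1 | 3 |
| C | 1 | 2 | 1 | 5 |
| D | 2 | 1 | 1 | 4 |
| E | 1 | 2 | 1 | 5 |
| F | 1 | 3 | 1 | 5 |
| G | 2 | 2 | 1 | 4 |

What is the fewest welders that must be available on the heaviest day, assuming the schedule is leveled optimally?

7

Early-start (A@1, B@1, C@1, D@1, E@1, F@1, G@1) gives peak 19: d1:19  d2:8  d3:5  d4:0  d5:0.
Shift B→2, E→3, F→5, G→4.
Schedule A@1, B@2, C@1, D@1, E@3, F@5, G@4: d1:7  d2:6  d3:7  d4:7  d5:5 — peak 7.
Total welder-days = 32 over 5 days ⇒ peak ≥ ⌈32/5⌉ = 7, so 7 is optimal.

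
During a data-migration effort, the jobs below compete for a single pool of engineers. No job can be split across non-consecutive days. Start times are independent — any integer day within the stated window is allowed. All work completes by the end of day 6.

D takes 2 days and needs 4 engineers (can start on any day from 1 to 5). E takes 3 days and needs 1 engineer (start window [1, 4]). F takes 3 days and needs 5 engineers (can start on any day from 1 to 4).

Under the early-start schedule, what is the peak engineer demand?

10

Early-start schedule: D@1, E@1, F@1.
Load per day: day 1: 10, day 2: 10, day 3: 6, day 4: 0, day 5: 0, day 6: 0.
Peak is 10.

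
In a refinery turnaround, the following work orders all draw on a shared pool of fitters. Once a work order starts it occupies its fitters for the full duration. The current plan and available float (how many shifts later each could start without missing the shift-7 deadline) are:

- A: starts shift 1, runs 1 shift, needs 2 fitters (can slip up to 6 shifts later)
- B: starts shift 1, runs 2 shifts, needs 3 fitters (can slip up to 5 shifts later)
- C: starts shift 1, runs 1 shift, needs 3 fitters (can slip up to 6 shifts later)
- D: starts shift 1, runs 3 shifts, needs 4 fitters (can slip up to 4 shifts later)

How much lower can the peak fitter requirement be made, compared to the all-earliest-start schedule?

Early-start peak: s1:12  s2:7  s3:4  s4:0  s5:0  s6:0  s7:0 ⇒ 12.
Leveled (A@1, B@2, C@4, D@5): s1:2  s2:3  s3:3  s4:3  s5:4  s6:4  s7:4 ⇒ 4.
Reduction 12 − 4 = 8.

8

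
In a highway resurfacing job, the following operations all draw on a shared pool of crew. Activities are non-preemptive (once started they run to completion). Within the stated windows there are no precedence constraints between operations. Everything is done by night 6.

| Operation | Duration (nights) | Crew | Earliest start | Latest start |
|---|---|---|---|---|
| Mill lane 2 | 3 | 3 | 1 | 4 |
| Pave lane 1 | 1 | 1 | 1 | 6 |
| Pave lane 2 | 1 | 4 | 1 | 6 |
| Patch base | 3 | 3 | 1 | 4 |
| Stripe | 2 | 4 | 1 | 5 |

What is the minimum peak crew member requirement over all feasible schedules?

Early-start (Mill lane 2@1, Pave lane 1@1, Pave lane 2@1, Patch base@1, Stripe@1) gives peak 15: n1:15  n2:10  n3:6  n4:0  n5:0  n6:0.
Shift Pave lane 1→4, Pave lane 2→4, Stripe→5.
Schedule Mill lane 2@1, Pave lane 1@4, Pave lane 2@4, Patch base@1, Stripe@5: n1:6  n2:6  n3:6  n4:5  n5:4  n6:4 — peak 6.
Total crew member-nights = 31 over 6 nights ⇒ peak ≥ ⌈31/6⌉ = 6, so 6 is optimal.

6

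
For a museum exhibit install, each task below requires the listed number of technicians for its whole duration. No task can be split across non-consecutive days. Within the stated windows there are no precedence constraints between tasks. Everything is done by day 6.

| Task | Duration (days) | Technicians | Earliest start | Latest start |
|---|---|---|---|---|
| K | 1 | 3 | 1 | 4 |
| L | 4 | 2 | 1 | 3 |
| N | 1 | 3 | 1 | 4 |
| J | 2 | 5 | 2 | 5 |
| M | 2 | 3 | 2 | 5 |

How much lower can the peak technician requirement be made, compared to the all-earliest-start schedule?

5

Early-start peak: d1:8  d2:10  d3:10  d4:2  d5:0  d6:0 ⇒ 10.
Leveled (K@1, L@1, N@2, J@5, M@3): d1:5  d2:5  d3:5  d4:5  d5:5  d6:5 ⇒ 5.
Reduction 10 − 5 = 5.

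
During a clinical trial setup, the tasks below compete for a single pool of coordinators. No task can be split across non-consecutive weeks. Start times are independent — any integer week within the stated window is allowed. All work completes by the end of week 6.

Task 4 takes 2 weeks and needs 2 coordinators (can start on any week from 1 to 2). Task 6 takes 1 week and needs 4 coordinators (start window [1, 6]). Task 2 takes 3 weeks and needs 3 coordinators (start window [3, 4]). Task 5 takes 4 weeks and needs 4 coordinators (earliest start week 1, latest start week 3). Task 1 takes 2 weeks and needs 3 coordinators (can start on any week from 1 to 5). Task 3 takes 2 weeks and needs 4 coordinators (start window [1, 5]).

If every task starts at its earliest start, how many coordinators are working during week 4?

7

At early start, week 4 has: Task 2, Task 5.
Demand: 3 + 4 = 7.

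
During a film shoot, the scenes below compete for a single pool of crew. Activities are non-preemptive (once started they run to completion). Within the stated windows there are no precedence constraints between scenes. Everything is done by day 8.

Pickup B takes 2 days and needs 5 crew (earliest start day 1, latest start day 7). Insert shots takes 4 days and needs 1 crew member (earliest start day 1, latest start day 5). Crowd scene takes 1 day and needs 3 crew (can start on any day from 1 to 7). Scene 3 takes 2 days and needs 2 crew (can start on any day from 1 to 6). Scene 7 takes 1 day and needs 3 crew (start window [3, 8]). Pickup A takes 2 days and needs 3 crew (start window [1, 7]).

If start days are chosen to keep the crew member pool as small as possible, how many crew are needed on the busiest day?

Early-start (Pickup B@1, Insert shots@1, Crowd scene@1, Scene 3@1, Scene 7@3, Pickup A@1) gives peak 14: d1:14  d2:11  d3:4  d4:1  d5:0  d6:0  d7:0  d8:0.
Shift Insert shots→3, Crowd scene→3, Scene 3→4, Scene 7→6, Pickup A→7.
Schedule Pickup B@1, Insert shots@3, Crowd scene@3, Scene 3@4, Scene 7@6, Pickup A@7: d1:5  d2:5  d3:4  d4:3  d5:3  d6:4  d7:3  d8:3 — peak 5.

5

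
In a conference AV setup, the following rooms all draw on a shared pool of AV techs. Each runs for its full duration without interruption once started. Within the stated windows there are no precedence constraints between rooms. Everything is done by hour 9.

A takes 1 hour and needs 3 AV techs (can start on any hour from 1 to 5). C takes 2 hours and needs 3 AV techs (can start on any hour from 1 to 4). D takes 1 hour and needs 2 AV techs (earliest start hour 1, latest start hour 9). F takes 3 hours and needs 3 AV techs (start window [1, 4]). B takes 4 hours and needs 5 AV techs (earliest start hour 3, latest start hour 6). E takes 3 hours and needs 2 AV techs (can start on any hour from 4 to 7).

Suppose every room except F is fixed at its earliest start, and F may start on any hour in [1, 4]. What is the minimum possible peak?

10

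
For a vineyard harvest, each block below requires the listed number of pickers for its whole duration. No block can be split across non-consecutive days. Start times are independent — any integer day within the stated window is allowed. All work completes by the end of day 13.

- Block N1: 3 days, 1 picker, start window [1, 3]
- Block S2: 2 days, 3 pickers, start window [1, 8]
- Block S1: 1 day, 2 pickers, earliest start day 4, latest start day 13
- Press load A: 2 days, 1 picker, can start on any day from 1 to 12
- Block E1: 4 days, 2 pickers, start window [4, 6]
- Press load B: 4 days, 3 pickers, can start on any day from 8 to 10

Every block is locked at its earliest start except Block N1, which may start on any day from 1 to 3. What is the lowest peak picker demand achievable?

5

Block N1@1: d1:5  d2:5  d3:1  d4:4  d5:2  d6:2  d7:2  d8:3  d9:3  d10:3  d11:3  d12:0  d13:0 → peak 5
Block N1@2: d1:4  d2:5  d3:1  d4:5  d5:2  d6:2  d7:2  d8:3  d9:3  d10:3  d11:3  d12:0  d13:0 → peak 5
Block N1@3: d1:4  d2:4  d3:1  d4:5  d5:3  d6:2  d7:2  d8:3  d9:3  d10:3  d11:3  d12:0  d13:0 → peak 5
Best is Block N1@1, peak 5.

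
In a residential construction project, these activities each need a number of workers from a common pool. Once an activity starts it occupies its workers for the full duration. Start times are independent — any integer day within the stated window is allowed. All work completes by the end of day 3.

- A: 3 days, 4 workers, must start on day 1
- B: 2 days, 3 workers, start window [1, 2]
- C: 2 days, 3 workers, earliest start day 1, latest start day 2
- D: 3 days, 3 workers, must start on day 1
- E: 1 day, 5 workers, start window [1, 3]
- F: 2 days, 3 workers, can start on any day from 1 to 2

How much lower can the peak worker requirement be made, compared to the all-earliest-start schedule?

5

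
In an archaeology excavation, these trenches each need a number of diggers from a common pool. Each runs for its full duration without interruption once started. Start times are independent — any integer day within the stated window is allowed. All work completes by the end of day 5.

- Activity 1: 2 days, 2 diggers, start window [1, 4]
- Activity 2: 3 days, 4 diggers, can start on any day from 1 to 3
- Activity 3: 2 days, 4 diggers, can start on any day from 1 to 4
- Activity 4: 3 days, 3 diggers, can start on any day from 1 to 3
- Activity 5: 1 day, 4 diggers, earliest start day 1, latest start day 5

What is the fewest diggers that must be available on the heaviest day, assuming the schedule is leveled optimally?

9

Early-start (Activity 1@1, Activity 2@1, Activity 3@1, Activity 4@1, Activity 5@1) gives peak 17: d1:17  d2:13  d3:7  d4:0  d5:0.
Shift Activity 3→4, Activity 5→4.
Schedule Activity 1@1, Activity 2@1, Activity 3@4, Activity 4@1, Activity 5@4: d1:9  d2:9  d3:7  d4:8  d5:4 — peak 9.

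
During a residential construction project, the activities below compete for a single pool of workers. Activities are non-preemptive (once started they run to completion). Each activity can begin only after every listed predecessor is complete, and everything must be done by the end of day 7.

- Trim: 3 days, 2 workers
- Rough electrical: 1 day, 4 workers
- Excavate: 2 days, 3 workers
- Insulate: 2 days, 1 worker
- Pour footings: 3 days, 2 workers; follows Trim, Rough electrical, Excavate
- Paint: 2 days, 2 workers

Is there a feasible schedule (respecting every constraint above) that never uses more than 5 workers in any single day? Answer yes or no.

Schedule Trim@1, Rough electrical@4, Excavate@1, Insulate@3, Pour footings@5, Paint@5: d1:5  d2:5  d3:3  d4:5  d5:4  d6:4  d7:2 — peak 5 ≤ 5.

yes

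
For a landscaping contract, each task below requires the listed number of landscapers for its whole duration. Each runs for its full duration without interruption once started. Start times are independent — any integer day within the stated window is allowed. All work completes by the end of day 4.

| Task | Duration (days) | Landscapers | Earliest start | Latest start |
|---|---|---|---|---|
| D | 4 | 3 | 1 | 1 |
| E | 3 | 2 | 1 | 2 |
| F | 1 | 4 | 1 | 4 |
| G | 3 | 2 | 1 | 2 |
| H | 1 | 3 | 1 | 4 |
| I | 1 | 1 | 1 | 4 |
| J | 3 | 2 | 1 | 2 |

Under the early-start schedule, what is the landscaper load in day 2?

9

At early start, day 2 has: D, E, G, J.
Demand: 3 + 2 + 2 + 2 = 9.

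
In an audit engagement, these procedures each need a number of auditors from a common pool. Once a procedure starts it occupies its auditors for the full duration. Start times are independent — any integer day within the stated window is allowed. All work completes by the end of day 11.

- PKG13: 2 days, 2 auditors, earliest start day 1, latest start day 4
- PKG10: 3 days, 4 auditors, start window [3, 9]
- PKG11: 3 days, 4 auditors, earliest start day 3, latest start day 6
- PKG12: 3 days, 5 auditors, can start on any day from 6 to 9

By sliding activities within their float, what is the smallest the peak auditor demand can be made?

5

Early-start (PKG13@1, PKG10@3, PKG11@3, PKG12@6) gives peak 8: d1:2  d2:2  d3:8  d4:8  d5:8  d6:5  d7:5  d8:5  d9:0  d10:0  d11:0.
Shift PKG11→6, PKG12→9.
Schedule PKG13@1, PKG10@3, PKG11@6, PKG12@9: d1:2  d2:2  d3:4  d4:4  d5:4  d6:4  d7:4  d8:4  d9:5  d10:5  d11:5 — peak 5.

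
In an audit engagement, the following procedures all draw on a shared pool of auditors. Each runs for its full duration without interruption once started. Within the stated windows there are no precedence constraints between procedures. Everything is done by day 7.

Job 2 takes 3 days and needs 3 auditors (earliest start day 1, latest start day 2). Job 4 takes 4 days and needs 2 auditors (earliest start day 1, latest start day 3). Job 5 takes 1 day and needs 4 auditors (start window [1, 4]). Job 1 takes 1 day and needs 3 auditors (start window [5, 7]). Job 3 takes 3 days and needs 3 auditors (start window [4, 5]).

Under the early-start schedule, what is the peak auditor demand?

Early-start schedule: Job 2@1, Job 4@1, Job 5@1, Job 1@5, Job 3@4.
Load per day: day 1: 9, day 2: 5, day 3: 5, day 4: 5, day 5: 6, day 6: 3, day 7: 0.
Peak is 9.

9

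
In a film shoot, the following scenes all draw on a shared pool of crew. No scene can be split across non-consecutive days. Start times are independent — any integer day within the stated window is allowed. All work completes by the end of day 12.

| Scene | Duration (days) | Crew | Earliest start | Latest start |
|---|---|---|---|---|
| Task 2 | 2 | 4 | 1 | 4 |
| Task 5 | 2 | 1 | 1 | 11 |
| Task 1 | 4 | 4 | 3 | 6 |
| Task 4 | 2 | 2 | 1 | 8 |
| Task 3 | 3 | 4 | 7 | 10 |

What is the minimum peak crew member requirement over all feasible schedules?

4

Early-start (Task 2@1, Task 5@1, Task 1@3, Task 4@1, Task 3@7) gives peak 7: d1:7  d2:7  d3:4  d4:4  d5:4  d6:4  d7:4  d8:4  d9:4  d10:0  d11:0  d12:0.
Shift Task 5→3, Task 1→5, Task 4→3, Task 3→9.
Schedule Task 2@1, Task 5@3, Task 1@5, Task 4@3, Task 3@9: d1:4  d2:4  d3:3  d4:3  d5:4  d6:4  d7:4  d8:4  d9:4  d10:4  d11:4  d12:0 — peak 4.
Total crew member-days = 42 over 12 days ⇒ peak ≥ ⌈42/12⌉ = 4, so 4 is optimal.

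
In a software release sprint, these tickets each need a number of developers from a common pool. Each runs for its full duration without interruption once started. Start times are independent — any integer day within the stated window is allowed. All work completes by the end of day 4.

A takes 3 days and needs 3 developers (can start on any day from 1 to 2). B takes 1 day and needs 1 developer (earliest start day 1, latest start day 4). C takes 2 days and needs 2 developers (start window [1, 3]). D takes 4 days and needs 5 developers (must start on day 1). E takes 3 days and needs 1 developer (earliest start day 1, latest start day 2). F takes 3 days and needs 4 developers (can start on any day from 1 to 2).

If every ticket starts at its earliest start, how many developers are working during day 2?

At early start, day 2 has: A, C, D, E, F.
Demand: 3 + 2 + 5 + 1 + 4 = 15.

15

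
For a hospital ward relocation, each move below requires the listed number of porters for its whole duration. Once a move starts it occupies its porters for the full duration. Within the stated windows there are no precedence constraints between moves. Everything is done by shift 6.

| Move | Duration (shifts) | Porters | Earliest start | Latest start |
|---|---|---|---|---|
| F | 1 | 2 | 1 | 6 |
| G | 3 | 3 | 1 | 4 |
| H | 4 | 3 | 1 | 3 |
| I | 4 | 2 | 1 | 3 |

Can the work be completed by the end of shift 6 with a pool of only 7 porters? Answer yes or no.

no

The minimum achievable peak is 8; 7 < 8, so no feasible schedule stays within the cap.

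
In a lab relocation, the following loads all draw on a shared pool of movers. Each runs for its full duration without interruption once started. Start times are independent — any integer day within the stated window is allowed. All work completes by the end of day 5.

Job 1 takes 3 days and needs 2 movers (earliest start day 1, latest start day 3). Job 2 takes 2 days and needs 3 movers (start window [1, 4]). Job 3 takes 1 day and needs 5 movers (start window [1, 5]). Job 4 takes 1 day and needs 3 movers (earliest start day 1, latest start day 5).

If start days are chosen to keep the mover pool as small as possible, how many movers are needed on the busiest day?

Early-start (Job 1@1, Job 2@1, Job 3@1, Job 4@1) gives peak 13: d1:13  d2:5  d3:2  d4:0  d5:0.
Shift Job 3→4, Job 4→3.
Schedule Job 1@1, Job 2@1, Job 3@4, Job 4@3: d1:5  d2:5  d3:5  d4:5  d5:0 — peak 5.

5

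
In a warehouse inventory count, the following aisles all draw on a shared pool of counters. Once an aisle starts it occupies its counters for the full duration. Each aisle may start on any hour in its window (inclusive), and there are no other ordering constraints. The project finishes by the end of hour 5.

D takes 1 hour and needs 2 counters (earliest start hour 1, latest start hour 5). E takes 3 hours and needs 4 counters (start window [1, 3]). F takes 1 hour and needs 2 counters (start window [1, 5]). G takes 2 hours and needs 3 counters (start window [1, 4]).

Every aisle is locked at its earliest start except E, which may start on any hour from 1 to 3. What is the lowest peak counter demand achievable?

7

E@1: h1:11  h2:7  h3:4  h4:0  h5:0 → peak 11
E@2: h1:7  h2:7  h3:4  h4:4  h5:0 → peak 7
E@3: h1:7  h2:3  h3:4  h4:4  h5:4 → peak 7
Best is E@2, peak 7.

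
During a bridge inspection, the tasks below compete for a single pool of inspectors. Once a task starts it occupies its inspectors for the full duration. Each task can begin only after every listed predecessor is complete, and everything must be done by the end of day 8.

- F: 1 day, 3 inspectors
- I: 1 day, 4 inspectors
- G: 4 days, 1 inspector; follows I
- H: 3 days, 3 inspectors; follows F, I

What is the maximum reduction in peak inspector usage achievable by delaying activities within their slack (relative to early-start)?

3

Early-start peak: d1:7  d2:4  d3:4  d4:4  d5:1  d6:0  d7:0  d8:0 ⇒ 7.
Leveled (F@1, I@2, G@3, H@3): d1:3  d2:4  d3:4  d4:4  d5:4  d6:1  d7:0  d8:0 ⇒ 4.
Reduction 7 − 4 = 3.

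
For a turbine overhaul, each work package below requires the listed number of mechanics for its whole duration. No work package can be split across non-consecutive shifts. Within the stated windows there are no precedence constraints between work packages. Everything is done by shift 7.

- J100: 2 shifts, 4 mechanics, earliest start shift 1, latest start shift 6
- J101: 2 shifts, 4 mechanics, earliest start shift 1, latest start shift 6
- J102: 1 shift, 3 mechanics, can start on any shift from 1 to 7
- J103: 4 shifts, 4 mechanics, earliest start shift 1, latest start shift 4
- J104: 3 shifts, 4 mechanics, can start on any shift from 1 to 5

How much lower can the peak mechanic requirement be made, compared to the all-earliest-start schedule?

11

Early-start peak: s1:19  s2:16  s3:8  s4:4  s5:0  s6:0  s7:0 ⇒ 19.
Leveled (J100@1, J101@1, J102@3, J103@3, J104@4): s1:8  s2:8  s3:7  s4:8  s5:8  s6:8  s7:0 ⇒ 8.
Reduction 19 − 8 = 11.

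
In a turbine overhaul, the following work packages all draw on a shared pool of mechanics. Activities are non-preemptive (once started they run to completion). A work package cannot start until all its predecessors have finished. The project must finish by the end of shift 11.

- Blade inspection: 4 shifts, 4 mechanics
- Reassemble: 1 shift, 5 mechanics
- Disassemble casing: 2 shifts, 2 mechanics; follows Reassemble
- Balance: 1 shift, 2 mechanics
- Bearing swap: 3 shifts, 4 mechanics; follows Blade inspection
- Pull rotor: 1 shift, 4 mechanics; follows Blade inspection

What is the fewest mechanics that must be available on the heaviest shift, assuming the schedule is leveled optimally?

5

Early-start (Blade inspection@1, Reassemble@1, Disassemble casing@2, Balance@1, Bearing swap@5, Pull rotor@5) gives peak 11: s1:11  s2:6  s3:6  s4:4  s5:8  s6:4  s7:4  s8:0  s9:0  s10:0  s11:0.
Shift Reassemble→5, Disassemble casing→6, Balance→6, Bearing swap→8, Pull rotor→11.
Schedule Blade inspection@1, Reassemble@5, Disassemble casing@6, Balance@6, Bearing swap@8, Pull rotor@11: s1:4  s2:4  s3:4  s4:4  s5:5  s6:4  s7:2  s8:4  s9:4  s10:4  s11:4 — peak 5.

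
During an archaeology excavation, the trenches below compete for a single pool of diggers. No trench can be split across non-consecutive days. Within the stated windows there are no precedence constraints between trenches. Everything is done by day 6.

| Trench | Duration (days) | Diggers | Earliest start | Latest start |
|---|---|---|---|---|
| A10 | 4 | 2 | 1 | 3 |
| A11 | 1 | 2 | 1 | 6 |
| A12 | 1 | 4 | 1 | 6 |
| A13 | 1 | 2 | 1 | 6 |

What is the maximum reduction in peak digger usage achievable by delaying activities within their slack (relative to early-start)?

Early-start peak: d1:10  d2:2  d3:2  d4:2  d5:0  d6:0 ⇒ 10.
Leveled (A10@1, A11@1, A12@5, A13@2): d1:4  d2:4  d3:2  d4:2  d5:4  d6:0 ⇒ 4.
Reduction 10 − 4 = 6.

6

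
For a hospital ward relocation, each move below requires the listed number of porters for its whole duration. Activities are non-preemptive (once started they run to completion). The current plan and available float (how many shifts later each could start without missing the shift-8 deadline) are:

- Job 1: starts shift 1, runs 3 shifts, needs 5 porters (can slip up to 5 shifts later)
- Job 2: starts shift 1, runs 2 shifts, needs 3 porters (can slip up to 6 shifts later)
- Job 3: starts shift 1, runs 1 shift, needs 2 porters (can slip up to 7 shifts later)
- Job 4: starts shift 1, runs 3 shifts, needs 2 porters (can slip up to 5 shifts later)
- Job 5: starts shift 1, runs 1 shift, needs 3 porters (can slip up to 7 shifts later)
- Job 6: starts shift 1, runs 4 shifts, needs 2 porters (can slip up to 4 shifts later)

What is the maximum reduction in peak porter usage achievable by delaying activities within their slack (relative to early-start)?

11

Early-start peak: s1:17  s2:12  s3:9  s4:2  s5:0  s6:0  s7:0  s8:0 ⇒ 17.
Leveled (Job 1@1, Job 2@4, Job 3@6, Job 4@6, Job 5@4, Job 6@5): s1:5  s2:5  s3:5  s4:6  s5:5  s6:6  s7:4  s8:4 ⇒ 6.
Reduction 17 − 6 = 11.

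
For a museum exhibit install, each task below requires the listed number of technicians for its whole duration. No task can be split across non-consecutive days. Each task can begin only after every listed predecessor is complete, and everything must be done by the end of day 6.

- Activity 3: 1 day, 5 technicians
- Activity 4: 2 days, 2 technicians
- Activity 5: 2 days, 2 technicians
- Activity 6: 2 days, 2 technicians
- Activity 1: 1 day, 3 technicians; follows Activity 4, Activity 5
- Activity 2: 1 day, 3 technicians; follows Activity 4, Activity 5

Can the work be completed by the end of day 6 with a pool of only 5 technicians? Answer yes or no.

yes

Schedule Activity 3@1, Activity 4@2, Activity 5@2, Activity 6@4, Activity 1@4, Activity 2@5: d1:5  d2:4  d3:4  d4:5  d5:5  d6:0 — peak 5 ≤ 5.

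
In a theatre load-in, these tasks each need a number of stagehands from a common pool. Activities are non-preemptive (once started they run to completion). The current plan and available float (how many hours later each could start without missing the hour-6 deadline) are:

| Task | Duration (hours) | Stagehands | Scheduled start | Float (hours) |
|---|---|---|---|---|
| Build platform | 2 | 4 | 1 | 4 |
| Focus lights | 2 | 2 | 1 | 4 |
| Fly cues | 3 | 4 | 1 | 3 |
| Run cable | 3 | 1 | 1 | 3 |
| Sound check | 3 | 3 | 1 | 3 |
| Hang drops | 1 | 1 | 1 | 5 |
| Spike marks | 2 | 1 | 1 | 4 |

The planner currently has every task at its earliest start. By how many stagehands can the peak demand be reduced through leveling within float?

Early-start peak: h1:16  h2:15  h3:8  h4:0  h5:0  h6:0 ⇒ 16.
Leveled (Build platform@1, Focus lights@3, Fly cues@4, Run cable@3, Sound check@1, Hang drops@3, Spike marks@5): h1:7  h2:7  h3:7  h4:7  h5:6  h6:5 ⇒ 7.
Reduction 16 − 7 = 9.

9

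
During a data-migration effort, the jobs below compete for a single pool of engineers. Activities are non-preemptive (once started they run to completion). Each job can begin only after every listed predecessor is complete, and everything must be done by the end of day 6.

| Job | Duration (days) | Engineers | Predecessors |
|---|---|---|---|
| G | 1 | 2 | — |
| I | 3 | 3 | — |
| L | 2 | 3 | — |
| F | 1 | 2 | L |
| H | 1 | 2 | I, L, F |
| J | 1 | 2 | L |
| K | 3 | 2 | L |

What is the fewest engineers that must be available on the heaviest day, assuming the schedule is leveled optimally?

6

Early-start (G@1, I@1, L@1, F@3, H@4, J@3, K@3) gives peak 9: d1:8  d2:6  d3:9  d4:4  d5:2  d6:0.
Shift L→2, F→4, H→5, J→4, K→4.
Schedule G@1, I@1, L@2, F@4, H@5, J@4, K@4: d1:5  d2:6  d3:6  d4:6  d5:4  d6:2 — peak 6.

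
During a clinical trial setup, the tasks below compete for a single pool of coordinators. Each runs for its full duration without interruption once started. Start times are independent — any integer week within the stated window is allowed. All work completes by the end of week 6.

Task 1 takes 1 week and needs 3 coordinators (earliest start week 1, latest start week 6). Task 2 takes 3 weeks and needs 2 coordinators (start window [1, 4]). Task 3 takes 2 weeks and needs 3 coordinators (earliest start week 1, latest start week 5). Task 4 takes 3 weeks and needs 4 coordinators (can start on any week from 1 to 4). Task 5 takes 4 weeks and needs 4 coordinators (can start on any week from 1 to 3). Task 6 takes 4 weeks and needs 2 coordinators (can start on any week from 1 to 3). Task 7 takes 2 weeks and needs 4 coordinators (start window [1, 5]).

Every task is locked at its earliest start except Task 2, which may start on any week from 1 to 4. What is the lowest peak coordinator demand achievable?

Task 2@1: w1:22  w2:19  w3:12  w4:6  w5:0  w6:0 → peak 22
Task 2@2: w1:20  w2:19  w3:12  w4:8  w5:0  w6:0 → peak 20
Task 2@3: w1:20  w2:17  w3:12  w4:8  w5:2  w6:0 → peak 20
Task 2@4: w1:20  w2:17  w3:10  w4:8  w5:2  w6:2 → peak 20
Best is Task 2@2, peak 20.

20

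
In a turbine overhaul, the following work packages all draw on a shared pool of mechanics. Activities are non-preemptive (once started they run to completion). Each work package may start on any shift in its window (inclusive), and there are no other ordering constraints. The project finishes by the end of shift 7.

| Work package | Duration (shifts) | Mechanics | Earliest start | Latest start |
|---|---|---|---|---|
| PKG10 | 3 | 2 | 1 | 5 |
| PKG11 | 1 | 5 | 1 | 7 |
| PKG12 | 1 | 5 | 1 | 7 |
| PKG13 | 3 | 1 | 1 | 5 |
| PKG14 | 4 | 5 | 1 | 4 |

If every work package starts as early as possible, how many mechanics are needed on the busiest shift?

18

Early-start schedule: PKG10@1, PKG11@1, PKG12@1, PKG13@1, PKG14@1.
Load per shift: shift 1: 18, shift 2: 8, shift 3: 8, shift 4: 5, shift 5: 0, shift 6: 0, shift 7: 0.
Peak is 18.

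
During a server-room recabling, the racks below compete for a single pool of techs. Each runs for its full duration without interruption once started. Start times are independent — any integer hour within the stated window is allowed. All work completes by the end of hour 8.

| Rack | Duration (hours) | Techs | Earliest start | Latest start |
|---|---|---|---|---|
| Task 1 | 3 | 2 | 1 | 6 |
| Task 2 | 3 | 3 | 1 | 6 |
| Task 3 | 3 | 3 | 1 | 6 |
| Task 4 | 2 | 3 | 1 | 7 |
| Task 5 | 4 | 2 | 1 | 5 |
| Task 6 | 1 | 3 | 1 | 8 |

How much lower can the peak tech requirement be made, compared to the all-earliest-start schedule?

10

Early-start peak: h1:16  h2:13  h3:10  h4:2  h5:0  h6:0  h7:0  h8:0 ⇒ 16.
Leveled (Task 1@1, Task 2@1, Task 3@4, Task 4@7, Task 5@4, Task 6@8): h1:5  h2:5  h3:5  h4:5  h5:5  h6:5  h7:5  h8:6 ⇒ 6.
Reduction 16 − 6 = 10.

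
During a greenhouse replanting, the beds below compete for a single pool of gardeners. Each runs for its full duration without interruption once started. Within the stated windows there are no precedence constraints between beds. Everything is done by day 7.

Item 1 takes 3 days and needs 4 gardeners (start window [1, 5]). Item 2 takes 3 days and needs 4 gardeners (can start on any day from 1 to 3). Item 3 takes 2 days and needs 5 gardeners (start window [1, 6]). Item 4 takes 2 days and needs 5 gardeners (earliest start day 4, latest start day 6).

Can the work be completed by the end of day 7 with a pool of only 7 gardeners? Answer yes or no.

The minimum achievable peak is 8; 7 < 8, so no feasible schedule stays within the cap.

no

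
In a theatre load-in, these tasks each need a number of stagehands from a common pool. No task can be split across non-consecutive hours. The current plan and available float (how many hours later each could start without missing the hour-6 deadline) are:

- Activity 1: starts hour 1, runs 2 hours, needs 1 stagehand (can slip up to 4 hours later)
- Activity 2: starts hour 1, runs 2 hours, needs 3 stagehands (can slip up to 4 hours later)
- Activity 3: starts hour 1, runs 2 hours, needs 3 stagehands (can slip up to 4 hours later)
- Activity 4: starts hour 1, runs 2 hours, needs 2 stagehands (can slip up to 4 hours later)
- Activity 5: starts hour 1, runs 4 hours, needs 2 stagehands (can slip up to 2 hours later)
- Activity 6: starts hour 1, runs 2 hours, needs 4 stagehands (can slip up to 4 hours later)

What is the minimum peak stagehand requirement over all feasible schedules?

6

Early-start (Activity 1@1, Activity 2@1, Activity 3@1, Activity 4@1, Activity 5@1, Activity 6@1) gives peak 15: h1:15  h2:15  h3:2  h4:2  h5:0  h6:0.
Shift Activity 3→3, Activity 5→3, Activity 6→5.
Schedule Activity 1@1, Activity 2@1, Activity 3@3, Activity 4@1, Activity 5@3, Activity 6@5: h1:6  h2:6  h3:5  h4:5  h5:6  h6:6 — peak 6.
Total stagehand-hours = 34 over 6 hours ⇒ peak ≥ ⌈34/6⌉ = 6, so 6 is optimal.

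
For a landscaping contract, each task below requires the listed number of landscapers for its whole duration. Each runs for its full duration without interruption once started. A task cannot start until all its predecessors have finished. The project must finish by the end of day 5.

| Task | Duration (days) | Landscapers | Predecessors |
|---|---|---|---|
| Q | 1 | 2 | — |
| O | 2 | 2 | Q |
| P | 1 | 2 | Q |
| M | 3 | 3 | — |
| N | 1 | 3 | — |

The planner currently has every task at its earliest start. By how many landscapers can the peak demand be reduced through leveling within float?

Early-start peak: d1:8  d2:7  d3:5  d4:0  d5:0 ⇒ 8.
Leveled (Q@1, O@2, P@2, M@3, N@1): d1:5  d2:4  d3:5  d4:3  d5:3 ⇒ 5.
Reduction 8 − 5 = 3.

3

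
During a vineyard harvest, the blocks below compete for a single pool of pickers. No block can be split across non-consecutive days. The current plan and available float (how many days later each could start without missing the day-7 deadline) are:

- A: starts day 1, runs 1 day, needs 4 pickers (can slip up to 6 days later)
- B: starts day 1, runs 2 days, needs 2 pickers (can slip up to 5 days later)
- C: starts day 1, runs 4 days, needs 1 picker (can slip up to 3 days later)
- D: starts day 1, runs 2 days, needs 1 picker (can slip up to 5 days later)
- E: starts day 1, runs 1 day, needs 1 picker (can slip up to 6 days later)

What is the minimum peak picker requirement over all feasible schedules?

4

Early-start (A@1, B@1, C@1, D@1, E@1) gives peak 9: d1:9  d2:4  d3:1  d4:1  d5:0  d6:0  d7:0.
Shift B→2, C→2, D→2, E→4.
Schedule A@1, B@2, C@2, D@2, E@4: d1:4  d2:4  d3:4  d4:2  d5:1  d6:0  d7:0 — peak 4.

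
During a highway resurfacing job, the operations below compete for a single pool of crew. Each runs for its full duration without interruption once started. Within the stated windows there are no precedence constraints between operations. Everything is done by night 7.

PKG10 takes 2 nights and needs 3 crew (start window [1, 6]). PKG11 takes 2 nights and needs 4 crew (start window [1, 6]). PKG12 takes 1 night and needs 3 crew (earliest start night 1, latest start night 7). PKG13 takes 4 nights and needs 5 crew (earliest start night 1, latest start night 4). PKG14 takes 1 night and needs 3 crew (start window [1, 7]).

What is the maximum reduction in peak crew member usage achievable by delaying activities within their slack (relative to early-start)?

Early-start peak: n1:18  n2:12  n3:5  n4:5  n5:0  n6:0  n7:0 ⇒ 18.
Leveled (PKG10@1, PKG11@1, PKG12@3, PKG13@4, PKG14@3): n1:7  n2:7  n3:6  n4:5  n5:5  n6:5  n7:5 ⇒ 7.
Reduction 18 − 7 = 11.

11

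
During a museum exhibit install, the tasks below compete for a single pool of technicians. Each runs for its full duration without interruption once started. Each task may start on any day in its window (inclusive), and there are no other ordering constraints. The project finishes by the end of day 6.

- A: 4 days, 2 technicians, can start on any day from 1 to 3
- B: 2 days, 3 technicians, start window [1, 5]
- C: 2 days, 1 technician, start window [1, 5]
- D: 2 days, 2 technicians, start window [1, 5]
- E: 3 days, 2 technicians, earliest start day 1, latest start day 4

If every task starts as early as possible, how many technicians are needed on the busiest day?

Early-start schedule: A@1, B@1, C@1, D@1, E@1.
Load per day: day 1: 10, day 2: 10, day 3: 4, day 4: 2, day 5: 0, day 6: 0.
Peak is 10.

10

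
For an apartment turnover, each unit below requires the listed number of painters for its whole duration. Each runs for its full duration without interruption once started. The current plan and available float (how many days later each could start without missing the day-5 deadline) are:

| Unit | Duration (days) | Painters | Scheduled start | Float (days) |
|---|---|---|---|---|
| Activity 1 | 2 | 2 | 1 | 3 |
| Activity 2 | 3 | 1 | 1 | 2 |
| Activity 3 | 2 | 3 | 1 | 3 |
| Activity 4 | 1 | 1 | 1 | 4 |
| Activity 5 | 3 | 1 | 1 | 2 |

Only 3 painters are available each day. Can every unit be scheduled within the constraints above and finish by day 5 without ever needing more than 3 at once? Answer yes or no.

Total painter-days = 17; over 5 days the average is 17/5 > 3, so some day must exceed 3.

no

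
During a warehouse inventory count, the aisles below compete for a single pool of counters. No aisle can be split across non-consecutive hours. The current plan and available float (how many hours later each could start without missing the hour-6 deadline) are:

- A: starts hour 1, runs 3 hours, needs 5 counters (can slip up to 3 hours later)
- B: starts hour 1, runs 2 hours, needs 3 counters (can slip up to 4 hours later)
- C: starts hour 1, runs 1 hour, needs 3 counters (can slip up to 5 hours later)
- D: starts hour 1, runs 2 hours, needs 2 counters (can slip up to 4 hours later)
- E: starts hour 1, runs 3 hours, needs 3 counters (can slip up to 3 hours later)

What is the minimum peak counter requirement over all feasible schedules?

7

Early-start (A@1, B@1, C@1, D@1, E@1) gives peak 16: h1:16  h2:13  h3:8  h4:0  h5:0  h6:0.
Shift B→4, C→6, E→4.
Schedule A@1, B@4, C@6, D@1, E@4: h1:7  h2:7  h3:5  h4:6  h5:6  h6:6 — peak 7.
Total counter-hours = 37 over 6 hours ⇒ peak ≥ ⌈37/6⌉ = 7, so 7 is optimal.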